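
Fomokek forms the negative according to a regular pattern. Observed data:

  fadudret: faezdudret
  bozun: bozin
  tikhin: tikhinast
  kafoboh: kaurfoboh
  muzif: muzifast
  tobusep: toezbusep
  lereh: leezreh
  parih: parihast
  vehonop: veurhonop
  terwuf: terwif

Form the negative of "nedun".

nedin

parih and lereh both end in -h yet inflect differently (parihast, leezreh), so the final letter is not what conditions the rule; the last vowel is.
"nedun" has last vowel 'u'. The stems whose last vowel is 'u' (bozun → bozin, terwuf → terwif) change the last vowel to 'i'.
So nedun → nedin.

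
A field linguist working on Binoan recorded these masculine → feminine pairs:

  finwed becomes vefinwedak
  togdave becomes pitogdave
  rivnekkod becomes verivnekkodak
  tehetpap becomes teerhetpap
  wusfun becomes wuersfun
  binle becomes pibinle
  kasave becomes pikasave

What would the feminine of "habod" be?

vehabodak

"habod" ends in -d. The stems ending in -d (rivnekkod → verivnekkodak, finwed → vefinwedak) add ve- … -ak around the stem.
So habod → vehabodak.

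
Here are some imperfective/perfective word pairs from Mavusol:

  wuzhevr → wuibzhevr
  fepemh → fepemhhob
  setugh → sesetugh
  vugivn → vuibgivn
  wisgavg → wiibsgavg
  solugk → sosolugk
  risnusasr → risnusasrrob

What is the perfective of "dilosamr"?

wuzhevr and risnusasr both end in -r yet inflect differently (wuibzhevr, risnusasrrob), so the final letter is not what conditions the rule; the second-to-last letter is.
"dilosamr" has second-to-last letter 'm'. The one such stem in the data (fepemh → fepemhhob) doubles the final consonant and adds -ob (as does risnusasr), so the same rule applies.
The other patterns: stems whose second-to-last letter is 'v' insert -ib- after the first vowel; stems whose second-to-last letter is 'g' repeat the first consonant+vowel as a prefix.
So dilosamr → dilosamrrob.

dilosamrrob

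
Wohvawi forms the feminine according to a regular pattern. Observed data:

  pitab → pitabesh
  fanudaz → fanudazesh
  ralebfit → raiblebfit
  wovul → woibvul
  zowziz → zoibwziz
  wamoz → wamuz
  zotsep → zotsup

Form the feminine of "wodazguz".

"wodazguz" has last vowel 'u'. The one such stem in the data (wovul → woibvul) inserts -ib- after the first vowel (as do ralebfit, zowziz), so the same rule applies.
The other patterns: stems whose last vowel is 'a' add -esh; stems whose last vowel is 'e' or 'o' change the last vowel to 'u'.
So wodazguz → woibdazguz.

woibdazguz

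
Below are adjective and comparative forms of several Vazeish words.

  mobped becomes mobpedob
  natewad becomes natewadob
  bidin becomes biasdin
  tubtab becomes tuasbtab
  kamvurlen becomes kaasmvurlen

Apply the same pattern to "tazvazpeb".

taaszvazpeb

"tazvazpeb" ends in -b. The one such stem in the data (tubtab → tuasbtab) inserts -as- after the first vowel (as do bidin, kamvurlen), so the same rule applies.
So tazvazpeb → taaszvazpeb.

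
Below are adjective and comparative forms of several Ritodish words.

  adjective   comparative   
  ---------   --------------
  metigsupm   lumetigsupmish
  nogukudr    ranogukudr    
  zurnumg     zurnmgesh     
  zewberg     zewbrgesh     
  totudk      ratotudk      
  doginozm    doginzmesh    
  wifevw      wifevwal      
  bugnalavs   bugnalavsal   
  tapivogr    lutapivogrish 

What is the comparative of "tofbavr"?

"tofbavr" has second-to-last letter 'v'. The stems whose second-to-last letter is 'v' (bugnalavs → bugnalavsal, wifevw → wifevwal) add -al.
The other patterns: stems whose second-to-last letter is 'd' add the prefix ra-; stems whose second-to-last letter is 'g' or 'p' add lu- … -ish around the stem; stems whose second-to-last letter is 'm', 'r' or 'z' delete the last vowel and add -esh.
So tofbavr → tofbavral.

tofbavral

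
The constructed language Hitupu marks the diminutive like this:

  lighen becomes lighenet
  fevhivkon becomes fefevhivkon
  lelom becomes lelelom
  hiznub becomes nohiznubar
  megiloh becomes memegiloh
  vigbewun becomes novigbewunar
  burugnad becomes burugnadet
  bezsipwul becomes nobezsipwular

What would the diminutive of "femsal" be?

"femsal" has last vowel 'a'. The one such stem in the data (burugnad → burugnadet) adds -et, so the same rule applies.
The other patterns: stems whose last vowel is 'u' add no- … -ar around the stem; stems whose last vowel is 'o' repeat the first consonant+vowel as a prefix.
So femsal → femsalet.

femsalet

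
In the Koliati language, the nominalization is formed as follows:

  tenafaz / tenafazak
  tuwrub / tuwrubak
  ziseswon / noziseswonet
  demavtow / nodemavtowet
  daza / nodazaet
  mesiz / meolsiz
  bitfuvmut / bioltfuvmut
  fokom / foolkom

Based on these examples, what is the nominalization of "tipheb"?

tiphebak

tenafaz and mesiz both end in -z yet inflect differently (tenafazak, meolsiz), so the final letter is not what conditions the rule; the first letter is.
"tipheb" begins with t-. The stems beginning with t- (tenafaz → tenafazak, tuwrub → tuwrubak) add -ak.
So tipheb → tiphebak.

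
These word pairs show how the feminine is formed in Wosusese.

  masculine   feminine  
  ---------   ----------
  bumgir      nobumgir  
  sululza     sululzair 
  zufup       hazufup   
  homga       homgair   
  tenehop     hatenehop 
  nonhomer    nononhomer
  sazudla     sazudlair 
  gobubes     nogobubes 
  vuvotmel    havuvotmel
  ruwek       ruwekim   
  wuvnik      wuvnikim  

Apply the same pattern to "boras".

ruwek and nonhomer both have last vowel 'e' yet inflect differently (ruwekim, nononhomer), so the last vowel is not what conditions the rule; the final letter is.
"boras" ends in -s. The one such stem in the data (gobubes → nogobubes) adds the prefix no-, so the same rule applies.
So boras → noboras.

noboras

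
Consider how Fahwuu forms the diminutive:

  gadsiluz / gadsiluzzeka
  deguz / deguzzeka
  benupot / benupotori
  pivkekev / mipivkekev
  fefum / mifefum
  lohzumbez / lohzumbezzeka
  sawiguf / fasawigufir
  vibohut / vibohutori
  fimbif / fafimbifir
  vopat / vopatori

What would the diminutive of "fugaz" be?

fugazzeka

vibohut and gadsiluz both have last vowel 'u' yet inflect differently (vibohutori, gadsiluzzeka), so the last vowel is not what conditions the rule; the final letter is.
"fugaz" ends in -z. The stems ending in -z (gadsiluz → gadsiluzzeka, deguz → deguzzeka, lohzumbez → lohzumbezzeka) double the final consonant and add -eka.
The other patterns: stems ending in -t add -ori; stems ending in -f add fa- … -ir around the stem; stems ending in -m or -v add the prefix mi-.
So fugaz → fugazzeka.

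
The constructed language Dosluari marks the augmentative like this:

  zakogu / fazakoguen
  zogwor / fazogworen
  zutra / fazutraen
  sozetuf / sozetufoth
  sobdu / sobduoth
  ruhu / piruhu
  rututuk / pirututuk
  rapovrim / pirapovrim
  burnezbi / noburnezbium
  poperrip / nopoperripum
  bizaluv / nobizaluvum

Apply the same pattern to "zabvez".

zakogu and sobdu both end in -u yet inflect differently (fazakoguen, sobduoth), so the final letter is not what conditions the rule; the first letter is.
"zabvez" begins with z-. The stems beginning with z- (zakogu → fazakoguen, zogwor → fazogworen, zutra → fazutraen) add fa- … -en around the stem.
The other patterns: stems beginning with s- add -oth; stems beginning with r- add the prefix pi-; stems beginning with b- or p- add no- … -um around the stem.
So zabvez → fazabvezen.

fazabvezen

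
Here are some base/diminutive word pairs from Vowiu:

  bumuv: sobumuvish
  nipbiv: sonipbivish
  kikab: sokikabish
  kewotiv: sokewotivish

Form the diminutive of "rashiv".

Every pair shown (bumuv → sobumuvish, nipbiv → sonipbivish, kikab → sokikabish, …) follows the same rule: add so- … -ish around the stem.
So rashiv → sorashivish.

sorashivish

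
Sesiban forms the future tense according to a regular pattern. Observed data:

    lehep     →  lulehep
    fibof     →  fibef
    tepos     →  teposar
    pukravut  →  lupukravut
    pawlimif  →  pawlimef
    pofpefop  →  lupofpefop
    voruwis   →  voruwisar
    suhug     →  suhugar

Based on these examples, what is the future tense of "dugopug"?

"dugopug" ends in -g. The one such stem in the data (suhug → suhugar) adds -ar, so the same rule applies.
So dugopug → dugopugar.

dugopugar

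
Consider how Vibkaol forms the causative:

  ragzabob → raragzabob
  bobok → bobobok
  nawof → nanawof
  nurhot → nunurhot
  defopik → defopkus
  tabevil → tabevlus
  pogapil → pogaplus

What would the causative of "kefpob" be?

bobok and defopik both end in -k yet inflect differently (bobobok, defopkus), so the final letter is not what conditions the rule; the last vowel is.
"kefpob" has last vowel 'o'. The stems whose last vowel is 'o' (ragzabob → raragzabob, bobok → bobobok, nawof → nanawof) repeat the first consonant+vowel as a prefix.
The other pattern: stems whose last vowel is 'i' delete the last vowel and add -us.
So kefpob → kekefpob.

kekefpob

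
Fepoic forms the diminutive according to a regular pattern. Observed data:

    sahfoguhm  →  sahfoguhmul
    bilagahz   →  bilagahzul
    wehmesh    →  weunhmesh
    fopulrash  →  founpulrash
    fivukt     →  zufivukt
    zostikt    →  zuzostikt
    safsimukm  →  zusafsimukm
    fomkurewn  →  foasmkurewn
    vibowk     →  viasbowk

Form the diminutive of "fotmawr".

"fotmawr" has second-to-last letter 'w'. The stems whose second-to-last letter is 'w' (fomkurewn → foasmkurewn, vibowk → viasbowk) insert -as- after the first vowel.
The other patterns: stems whose second-to-last letter is 'h' add -ul; stems whose second-to-last letter is 's' insert -un- after the first vowel; stems whose second-to-last letter is 'k' add the prefix zu-.
So fotmawr → foastmawr.

foastmawr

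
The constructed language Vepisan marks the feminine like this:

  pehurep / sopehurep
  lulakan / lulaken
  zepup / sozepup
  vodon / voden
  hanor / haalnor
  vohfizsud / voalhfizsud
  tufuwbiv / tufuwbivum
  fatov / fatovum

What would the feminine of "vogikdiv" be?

fatov and vodon both have last vowel 'o' yet inflect differently (fatovum, voden), so the last vowel is not what conditions the rule; the final letter is.
"vogikdiv" ends in -v. The stems ending in -v (tufuwbiv → tufuwbivum, fatov → fatovum) add -um.
The other patterns: stems ending in -n change the last vowel to 'e'; stems ending in -p add the prefix so-; stems ending in -d or -r insert -al- after the first vowel.
So vogikdiv → vogikdivum.

vogikdivum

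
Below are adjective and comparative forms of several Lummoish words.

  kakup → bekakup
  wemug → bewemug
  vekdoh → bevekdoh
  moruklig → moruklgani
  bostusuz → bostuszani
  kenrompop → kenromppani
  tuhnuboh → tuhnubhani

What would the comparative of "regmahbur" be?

regmahbrani

wemug and moruklig both end in -g yet inflect differently (bewemug, moruklgani), so the final letter is not what conditions the rule; the number of vowels is.
"regmahbur" has 3 vowels. The stems with 3 vowels (moruklig → moruklgani, bostusuz → bostuszani, kenrompop → kenromppani) delete the last vowel and add -ani.
The other pattern: stems with 2 vowels add the prefix be-.
So regmahbur → regmahbrani.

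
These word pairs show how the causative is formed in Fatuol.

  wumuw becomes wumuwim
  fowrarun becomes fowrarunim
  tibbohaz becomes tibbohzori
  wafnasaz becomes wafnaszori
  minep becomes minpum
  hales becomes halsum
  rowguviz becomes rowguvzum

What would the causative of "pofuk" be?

tibbohaz and rowguviz both end in -z yet inflect differently (tibbohzori, rowguvzum), so the final letter is not what conditions the rule; the last vowel is.
"pofuk" has last vowel 'u'. The stems whose last vowel is 'u' (wumuw → wumuwim, fowrarun → fowrarunim) add -im.
The other patterns: stems whose last vowel is 'a' delete the last vowel and add -ori; stems whose last vowel is 'e' or 'i' delete the last vowel and add -um.
So pofuk → pofukim.

pofukim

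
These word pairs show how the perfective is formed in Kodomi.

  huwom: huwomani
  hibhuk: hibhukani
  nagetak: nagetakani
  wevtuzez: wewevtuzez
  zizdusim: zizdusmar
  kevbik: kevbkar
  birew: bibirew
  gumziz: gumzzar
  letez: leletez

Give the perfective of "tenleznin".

gumziz and wevtuzez both end in -z yet inflect differently (gumzzar, wewevtuzez), so the final letter is not what conditions the rule; the last vowel is.
"tenleznin" has last vowel 'i'. The stems whose last vowel is 'i' (zizdusim → zizdusmar, kevbik → kevbkar, gumziz → gumzzar) delete the last vowel and add -ar.
So tenleznin → tenleznnar.

tenleznnar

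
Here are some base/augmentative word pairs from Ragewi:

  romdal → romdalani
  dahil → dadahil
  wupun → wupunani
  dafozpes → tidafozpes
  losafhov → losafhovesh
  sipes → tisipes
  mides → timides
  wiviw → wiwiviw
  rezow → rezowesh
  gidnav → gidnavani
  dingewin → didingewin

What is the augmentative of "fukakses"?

"fukakses" has last vowel 'e'. The stems whose last vowel is 'e' (mides → timides, sipes → tisipes, dafozpes → tidafozpes) add the prefix ti-.
So fukakses → tifukakses.

tifukakses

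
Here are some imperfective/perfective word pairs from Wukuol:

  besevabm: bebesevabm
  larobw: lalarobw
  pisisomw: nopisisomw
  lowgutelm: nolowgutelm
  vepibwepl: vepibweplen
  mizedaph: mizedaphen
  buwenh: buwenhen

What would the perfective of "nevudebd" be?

"nevudebd" has second-to-last letter 'b'. The stems whose second-to-last letter is 'b' (besevabm → bebesevabm, larobw → lalarobw) repeat the first consonant+vowel as a prefix.
The other patterns: stems whose second-to-last letter is 'l' or 'm' add the prefix no-; stems whose second-to-last letter is 'n' or 'p' add -en.
So nevudebd → nenevudebd.

nenevudebd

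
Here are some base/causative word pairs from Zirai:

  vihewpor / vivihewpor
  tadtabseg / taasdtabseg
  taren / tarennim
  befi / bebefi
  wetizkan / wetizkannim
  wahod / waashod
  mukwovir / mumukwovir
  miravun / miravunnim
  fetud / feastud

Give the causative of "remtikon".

remtikonnim

miravun and fetud both have last vowel 'u' yet inflect differently (miravunnim, feastud), so the last vowel is not what conditions the rule; the final letter is.
"remtikon" ends in -n. The stems ending in -n (miravun → miravunnim, taren → tarennim, wetizkan → wetizkannim) double the final consonant and add -im.
The other patterns: stems ending in -i or -r repeat the first consonant+vowel as a prefix; stems ending in -d or -g insert -as- after the first vowel.
So remtikon → remtikonnim.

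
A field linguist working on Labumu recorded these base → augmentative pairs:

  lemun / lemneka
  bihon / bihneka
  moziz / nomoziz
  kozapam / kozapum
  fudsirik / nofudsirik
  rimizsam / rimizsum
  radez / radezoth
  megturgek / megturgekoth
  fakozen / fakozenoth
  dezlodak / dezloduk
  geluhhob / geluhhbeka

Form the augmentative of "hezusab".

hezusub

dezlodak and fudsirik both end in -k yet inflect differently (dezloduk, nofudsirik), so the final letter is not what conditions the rule; the last vowel is.
"hezusab" has last vowel 'a'. The stems whose last vowel is 'a' (rimizsam → rimizsum, dezlodak → dezloduk, kozapam → kozapum) change the last vowel to 'u'.
The other patterns: stems whose last vowel is 'i' add the prefix no-; stems whose last vowel is 'e' add -oth; stems whose last vowel is 'o' or 'u' delete the last vowel and add -eka.
So hezusab → hezusub.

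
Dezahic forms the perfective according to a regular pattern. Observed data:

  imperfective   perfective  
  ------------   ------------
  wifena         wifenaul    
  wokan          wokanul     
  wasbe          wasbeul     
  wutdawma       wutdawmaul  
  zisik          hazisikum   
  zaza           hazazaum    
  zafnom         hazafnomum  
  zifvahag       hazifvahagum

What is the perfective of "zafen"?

"zafen" begins with z-. The stems beginning with z- (zisik → hazisikum, zaza → hazazaum, zafnom → hazafnomum) add ha- … -um around the stem.
So zafen → hazafenum.

hazafenum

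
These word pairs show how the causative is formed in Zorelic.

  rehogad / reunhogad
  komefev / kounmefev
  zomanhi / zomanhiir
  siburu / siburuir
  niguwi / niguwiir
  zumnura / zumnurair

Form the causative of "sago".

sagoir

rehogad and zumnura both have last vowel 'a' yet inflect differently (reunhogad, zumnurair), so the last vowel is not what conditions the rule; whether the stem ends in a vowel or a consonant is.
"sago" ends in a vowel. The stems ending in a vowel (zomanhi → zomanhiir, siburu → siburuir, niguwi → niguwiir) add -ir.
The other pattern: stems ending in a consonant insert -un- after the first vowel.
So sago → sagoir.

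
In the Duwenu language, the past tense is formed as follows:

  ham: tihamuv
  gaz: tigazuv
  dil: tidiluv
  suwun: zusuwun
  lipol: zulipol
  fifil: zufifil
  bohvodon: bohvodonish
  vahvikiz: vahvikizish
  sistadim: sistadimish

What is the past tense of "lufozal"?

dil and lipol both end in -l yet inflect differently (tidiluv, zulipol), so the final letter is not what conditions the rule; the number of vowels is.
"lufozal" has 3 vowels. The stems with 3 vowels (bohvodon → bohvodonish, vahvikiz → vahvikizish, sistadim → sistadimish) add -ish.
The other patterns: stems with 1 vowel add ti- … -uv around the stem; stems with 2 vowels add the prefix zu-.
So lufozal → lufozalish.

lufozalish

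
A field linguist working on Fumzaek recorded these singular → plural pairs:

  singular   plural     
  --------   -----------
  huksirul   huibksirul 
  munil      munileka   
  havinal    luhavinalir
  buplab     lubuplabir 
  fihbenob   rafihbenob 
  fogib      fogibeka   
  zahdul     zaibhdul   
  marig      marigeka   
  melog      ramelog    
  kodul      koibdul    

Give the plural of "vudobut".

vuibdobut

fogib and fihbenob both end in -b yet inflect differently (fogibeka, rafihbenob), so the final letter is not what conditions the rule; the last vowel is.
"vudobut" has last vowel 'u'. The stems whose last vowel is 'u' (zahdul → zaibhdul, huksirul → huibksirul, kodul → koibdul) insert -ib- after the first vowel.
The other patterns: stems whose last vowel is 'i' add -eka; stems whose last vowel is 'o' add the prefix ra-; stems whose last vowel is 'a' add lu- … -ir around the stem.
So vudobut → vuibdobut.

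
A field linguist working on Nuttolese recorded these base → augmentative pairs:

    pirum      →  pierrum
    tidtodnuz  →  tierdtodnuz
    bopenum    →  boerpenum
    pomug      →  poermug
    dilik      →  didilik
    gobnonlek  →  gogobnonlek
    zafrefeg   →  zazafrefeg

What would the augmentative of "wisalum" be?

wiersalum

"wisalum" has last vowel 'u'. The stems whose last vowel is 'u' (pirum → pierrum, tidtodnuz → tierdtodnuz, bopenum → boerpenum) insert -er- after the first vowel.
The other pattern: stems whose last vowel is 'e' or 'i' repeat the first consonant+vowel as a prefix.
So wisalum → wiersalum.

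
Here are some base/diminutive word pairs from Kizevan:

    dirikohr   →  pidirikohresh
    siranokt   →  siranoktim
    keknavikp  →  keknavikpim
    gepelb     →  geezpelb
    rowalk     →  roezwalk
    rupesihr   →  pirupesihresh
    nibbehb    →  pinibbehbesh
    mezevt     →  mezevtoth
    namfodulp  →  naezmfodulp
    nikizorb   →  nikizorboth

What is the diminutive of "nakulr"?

keknavikp and namfodulp both end in -p yet inflect differently (keknavikpim, naezmfodulp), so the final letter is not what conditions the rule; the second-to-last letter is.
"nakulr" has second-to-last letter 'l'. The stems whose second-to-last letter is 'l' (namfodulp → naezmfodulp, rowalk → roezwalk, gepelb → geezpelb) insert -ez- after the first vowel.
The other patterns: stems whose second-to-last letter is 'k' add -im; stems whose second-to-last letter is 'h' add pi- … -esh around the stem; stems whose second-to-last letter is 'r' or 'v' add -oth.
So nakulr → naezkulr.

naezkulr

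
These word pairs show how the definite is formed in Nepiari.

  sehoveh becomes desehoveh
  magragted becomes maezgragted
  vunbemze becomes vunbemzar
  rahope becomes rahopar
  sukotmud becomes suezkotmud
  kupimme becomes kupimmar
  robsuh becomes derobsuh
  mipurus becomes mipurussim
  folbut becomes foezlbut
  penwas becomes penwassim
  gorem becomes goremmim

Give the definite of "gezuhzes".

gezuhzessim

magragted and rahope both have last vowel 'e' yet inflect differently (maezgragted, rahopar), so the last vowel is not what conditions the rule; the final letter is.
"gezuhzes" ends in -s. The stems ending in -s (penwas → penwassim, mipurus → mipurussim) double the final consonant and add -im.
So gezuhzes → gezuhzessim.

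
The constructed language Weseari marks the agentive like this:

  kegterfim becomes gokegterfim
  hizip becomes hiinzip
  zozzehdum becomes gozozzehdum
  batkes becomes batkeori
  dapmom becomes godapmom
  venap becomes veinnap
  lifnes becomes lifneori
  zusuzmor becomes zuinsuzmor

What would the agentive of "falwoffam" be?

gofalwoffam

dapmom and zusuzmor both have last vowel 'o' yet inflect differently (godapmom, zuinsuzmor), so the last vowel is not what conditions the rule; the final letter is.
"falwoffam" ends in -m. The stems ending in -m (zozzehdum → gozozzehdum, kegterfim → gokegterfim, dapmom → godapmom) add the prefix go-.
So falwoffam → gofalwoffam.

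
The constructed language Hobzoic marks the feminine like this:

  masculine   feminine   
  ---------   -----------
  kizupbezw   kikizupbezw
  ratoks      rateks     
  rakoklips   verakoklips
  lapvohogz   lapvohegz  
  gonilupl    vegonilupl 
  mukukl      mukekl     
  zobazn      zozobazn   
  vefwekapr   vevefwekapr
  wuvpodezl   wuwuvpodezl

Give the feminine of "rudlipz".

gonilupl and wuvpodezl both end in -l yet inflect differently (vegonilupl, wuwuvpodezl), so the final letter is not what conditions the rule; the second-to-last letter is.
"rudlipz" has second-to-last letter 'p'. The stems whose second-to-last letter is 'p' (vefwekapr → vevefwekapr, gonilupl → vegonilupl, rakoklips → verakoklips) add the prefix ve-.
So rudlipz → verudlipz.

verudlipz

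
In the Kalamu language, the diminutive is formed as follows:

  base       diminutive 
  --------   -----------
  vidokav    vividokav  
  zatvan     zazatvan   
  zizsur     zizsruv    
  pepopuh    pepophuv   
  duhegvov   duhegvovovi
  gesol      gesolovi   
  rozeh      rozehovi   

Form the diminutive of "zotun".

vidokav and duhegvov both end in -v yet inflect differently (vividokav, duhegvovovi), so the final letter is not what conditions the rule; the last vowel is.
"zotun" has last vowel 'u'. The stems whose last vowel is 'u' (zizsur → zizsruv, pepopuh → pepophuv) delete the last vowel and add -uv.
The other patterns: stems whose last vowel is 'a' repeat the first consonant+vowel as a prefix; stems whose last vowel is 'e' or 'o' add -ovi.
So zotun → zotnuv.

zotnuv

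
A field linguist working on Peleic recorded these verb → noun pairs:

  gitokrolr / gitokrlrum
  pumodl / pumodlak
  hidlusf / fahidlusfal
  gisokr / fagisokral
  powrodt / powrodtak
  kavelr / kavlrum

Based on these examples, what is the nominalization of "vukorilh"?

vukorlhum

gitokrolr and gisokr both end in -r yet inflect differently (gitokrlrum, fagisokral), so the final letter is not what conditions the rule; the second-to-last letter is.
"vukorilh" has second-to-last letter 'l'. The stems whose second-to-last letter is 'l' (gitokrolr → gitokrlrum, kavelr → kavlrum) delete the last vowel and add -um.
The other patterns: stems whose second-to-last letter is 'd' add -ak; stems whose second-to-last letter is 'k' or 's' add fa- … -al around the stem.
So vukorilh → vukorlhum.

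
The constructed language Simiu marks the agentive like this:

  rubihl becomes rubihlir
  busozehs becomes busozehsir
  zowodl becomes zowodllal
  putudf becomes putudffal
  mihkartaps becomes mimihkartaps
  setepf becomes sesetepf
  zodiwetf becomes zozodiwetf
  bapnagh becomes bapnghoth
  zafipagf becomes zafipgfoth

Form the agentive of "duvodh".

duvodhhal

rubihl and zowodl both end in -l yet inflect differently (rubihlir, zowodllal), so the final letter is not what conditions the rule; the second-to-last letter is.
"duvodh" has second-to-last letter 'd'. The stems whose second-to-last letter is 'd' (zowodl → zowodllal, putudf → putudffal) double the final consonant and add -al.
The other patterns: stems whose second-to-last letter is 'h' add -ir; stems whose second-to-last letter is 'p' or 't' repeat the first consonant+vowel as a prefix; stems whose second-to-last letter is 'g' delete the last vowel and add -oth.
So duvodh → duvodhhal.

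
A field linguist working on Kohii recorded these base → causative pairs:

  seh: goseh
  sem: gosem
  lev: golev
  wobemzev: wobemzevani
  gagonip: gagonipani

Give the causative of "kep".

"kep" has 1 vowel. The stems with 1 vowel (seh → goseh, lev → golev, sem → gosem) add the prefix go-.
The other pattern: stems with 3 vowels add -ani.
So kep → gokep.

gokep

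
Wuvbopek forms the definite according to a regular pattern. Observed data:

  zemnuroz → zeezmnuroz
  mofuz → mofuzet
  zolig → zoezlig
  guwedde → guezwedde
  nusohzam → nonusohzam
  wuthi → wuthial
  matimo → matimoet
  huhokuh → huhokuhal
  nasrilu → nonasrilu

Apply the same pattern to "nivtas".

nonivtas

mofuz and zemnuroz both end in -z yet inflect differently (mofuzet, zeezmnuroz), so the final letter is not what conditions the rule; the first letter is.
"nivtas" begins with n-. The stems beginning with n- (nusohzam → nonusohzam, nasrilu → nonasrilu) add the prefix no-.
So nivtas → nonivtas.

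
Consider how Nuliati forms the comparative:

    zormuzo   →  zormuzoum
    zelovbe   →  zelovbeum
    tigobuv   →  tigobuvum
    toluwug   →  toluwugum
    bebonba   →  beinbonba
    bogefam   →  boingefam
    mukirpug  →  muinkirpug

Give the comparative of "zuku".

zukuum

"zuku" begins with z-. The stems beginning with z- (zormuzo → zormuzoum, zelovbe → zelovbeum) add -um.
The other pattern: stems beginning with b- or m- insert -in- after the first vowel.
So zuku → zukuum.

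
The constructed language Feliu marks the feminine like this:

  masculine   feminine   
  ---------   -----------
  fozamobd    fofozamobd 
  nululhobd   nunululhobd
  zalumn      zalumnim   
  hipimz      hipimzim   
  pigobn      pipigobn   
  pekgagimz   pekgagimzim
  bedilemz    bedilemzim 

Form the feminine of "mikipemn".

"mikipemn" has second-to-last letter 'm'. The stems whose second-to-last letter is 'm' (hipimz → hipimzim, zalumn → zalumnim, pekgagimz → pekgagimzim) add -im.
So mikipemn → mikipemnim.

mikipemnim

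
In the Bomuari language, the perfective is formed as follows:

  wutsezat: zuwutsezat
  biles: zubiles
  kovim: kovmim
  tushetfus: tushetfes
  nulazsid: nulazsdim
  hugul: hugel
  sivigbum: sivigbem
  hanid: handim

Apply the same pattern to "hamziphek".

zuhamziphek

sivigbum and kovim both end in -m yet inflect differently (sivigbem, kovmim), so the final letter is not what conditions the rule; the last vowel is.
"hamziphek" has last vowel 'e'. The one such stem in the data (biles → zubiles) adds the prefix zu-, so the same rule applies.
The other patterns: stems whose last vowel is 'u' change the last vowel to 'e'; stems whose last vowel is 'i' delete the last vowel and add -im.
So hamziphek → zuhamziphek.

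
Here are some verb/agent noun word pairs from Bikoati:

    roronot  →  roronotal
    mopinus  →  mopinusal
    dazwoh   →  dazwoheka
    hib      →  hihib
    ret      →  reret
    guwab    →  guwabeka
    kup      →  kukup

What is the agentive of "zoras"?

zoraseka

hib and guwab both end in -b yet inflect differently (hihib, guwabeka), so the final letter is not what conditions the rule; the number of vowels is.
"zoras" has 2 vowels. The stems with 2 vowels (guwab → guwabeka, dazwoh → dazwoheka) add -eka.
The other patterns: stems with 1 vowel repeat the first consonant+vowel as a prefix; stems with 3 vowels add -al.
So zoras → zoraseka.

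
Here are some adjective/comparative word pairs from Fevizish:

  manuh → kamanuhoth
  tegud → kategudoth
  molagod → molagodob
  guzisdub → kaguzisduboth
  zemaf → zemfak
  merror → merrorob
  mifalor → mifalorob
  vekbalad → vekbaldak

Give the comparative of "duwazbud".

molagod and tegud both end in -d yet inflect differently (molagodob, kategudoth), so the final letter is not what conditions the rule; the last vowel is.
"duwazbud" has last vowel 'u'. The stems whose last vowel is 'u' (manuh → kamanuhoth, tegud → kategudoth, guzisdub → kaguzisduboth) add ka- … -oth around the stem.
So duwazbud → kaduwazbudoth.

kaduwazbudoth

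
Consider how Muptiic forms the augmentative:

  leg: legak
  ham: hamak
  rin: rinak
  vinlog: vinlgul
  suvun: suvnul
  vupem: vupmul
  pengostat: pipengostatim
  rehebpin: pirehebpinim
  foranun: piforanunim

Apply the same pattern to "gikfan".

gikfnul

leg and vinlog both end in -g yet inflect differently (legak, vinlgul), so the final letter is not what conditions the rule; the number of vowels is.
"gikfan" has 2 vowels. The stems with 2 vowels (vinlog → vinlgul, suvun → suvnul, vupem → vupmul) delete the last vowel and add -ul.
The other patterns: stems with 1 vowel add -ak; stems with 3 vowels add pi- … -im around the stem.
So gikfan → gikfnul.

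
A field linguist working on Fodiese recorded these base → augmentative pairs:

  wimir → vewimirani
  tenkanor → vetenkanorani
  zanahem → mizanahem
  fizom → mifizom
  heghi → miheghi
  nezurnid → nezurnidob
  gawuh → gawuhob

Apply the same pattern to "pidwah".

pidwahob

tenkanor and fizom both have last vowel 'o' yet inflect differently (vetenkanorani, mifizom), so the last vowel is not what conditions the rule; the final letter is.
"pidwah" ends in -h. The one such stem in the data (gawuh → gawuhob) adds -ob, so the same rule applies.
The other patterns: stems ending in -r add ve- … -ani around the stem; stems ending in -i or -m add the prefix mi-.
So pidwah → pidwahob.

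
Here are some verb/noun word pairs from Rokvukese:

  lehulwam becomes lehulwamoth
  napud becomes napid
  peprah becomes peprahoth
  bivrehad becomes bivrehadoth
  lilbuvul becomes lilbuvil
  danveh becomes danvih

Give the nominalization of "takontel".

bivrehad and napud both end in -d yet inflect differently (bivrehadoth, napid), so the final letter is not what conditions the rule; the last vowel is.
"takontel" has last vowel 'e'. The one such stem in the data (danveh → danvih) changes the last vowel to 'i' (as do lilbuvul, napud), so the same rule applies.
The other pattern: stems whose last vowel is 'a' add -oth.
So takontel → takontil.

takontil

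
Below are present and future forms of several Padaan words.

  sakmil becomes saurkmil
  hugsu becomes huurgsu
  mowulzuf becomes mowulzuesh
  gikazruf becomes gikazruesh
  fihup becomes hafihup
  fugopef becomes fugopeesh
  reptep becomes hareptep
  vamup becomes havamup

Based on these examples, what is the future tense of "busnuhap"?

habusnuhap

vamup and mowulzuf both have last vowel 'u' yet inflect differently (havamup, mowulzuesh), so the last vowel is not what conditions the rule; the final letter is.
"busnuhap" ends in -p. The stems ending in -p (reptep → hareptep, vamup → havamup, fihup → hafihup) add the prefix ha-.
So busnuhap → habusnuhap.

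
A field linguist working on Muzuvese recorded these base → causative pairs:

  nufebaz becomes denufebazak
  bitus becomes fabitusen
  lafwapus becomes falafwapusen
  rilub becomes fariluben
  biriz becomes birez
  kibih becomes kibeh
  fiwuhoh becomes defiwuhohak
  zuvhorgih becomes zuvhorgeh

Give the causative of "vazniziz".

vaznizez

biriz and nufebaz both end in -z yet inflect differently (birez, denufebazak), so the final letter is not what conditions the rule; the last vowel is.
"vazniziz" has last vowel 'i'. The stems whose last vowel is 'i' (zuvhorgih → zuvhorgeh, biriz → birez, kibih → kibeh) change the last vowel to 'e'.
The other patterns: stems whose last vowel is 'u' add fa- … -en around the stem; stems whose last vowel is 'a' or 'o' add de- … -ak around the stem.
So vazniziz → vaznizez.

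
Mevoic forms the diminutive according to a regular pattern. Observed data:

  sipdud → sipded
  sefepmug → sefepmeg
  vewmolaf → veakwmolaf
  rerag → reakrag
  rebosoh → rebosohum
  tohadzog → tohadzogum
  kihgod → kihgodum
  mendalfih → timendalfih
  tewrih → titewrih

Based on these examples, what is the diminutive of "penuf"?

penef

sefepmug and rerag both end in -g yet inflect differently (sefepmeg, reakrag), so the final letter is not what conditions the rule; the last vowel is.
"penuf" has last vowel 'u'. The stems whose last vowel is 'u' (sipdud → sipded, sefepmug → sefepmeg) change the last vowel to 'e'.
The other patterns: stems whose last vowel is 'a' insert -ak- after the first vowel; stems whose last vowel is 'o' add -um; stems whose last vowel is 'i' add the prefix ti-.
So penuf → penef.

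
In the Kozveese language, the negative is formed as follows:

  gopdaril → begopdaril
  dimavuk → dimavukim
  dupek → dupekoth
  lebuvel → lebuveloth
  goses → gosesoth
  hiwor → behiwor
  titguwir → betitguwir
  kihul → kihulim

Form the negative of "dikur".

dikurim

dupek and dimavuk both end in -k yet inflect differently (dupekoth, dimavukim), so the final letter is not what conditions the rule; the last vowel is.
"dikur" has last vowel 'u'. The stems whose last vowel is 'u' (dimavuk → dimavukim, kihul → kihulim) add -im.
So dikur → dikurim.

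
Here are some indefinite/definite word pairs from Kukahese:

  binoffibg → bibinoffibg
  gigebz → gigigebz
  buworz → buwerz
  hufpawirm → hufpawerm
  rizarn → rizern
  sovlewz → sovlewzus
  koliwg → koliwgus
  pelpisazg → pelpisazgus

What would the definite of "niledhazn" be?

niledhaznus

"niledhazn" has second-to-last letter 'z'. The one such stem in the data (pelpisazg → pelpisazgus) adds -us, so the same rule applies.
The other patterns: stems whose second-to-last letter is 'b' repeat the first consonant+vowel as a prefix; stems whose second-to-last letter is 'r' change the last vowel to 'e'.
So niledhazn → niledhaznus.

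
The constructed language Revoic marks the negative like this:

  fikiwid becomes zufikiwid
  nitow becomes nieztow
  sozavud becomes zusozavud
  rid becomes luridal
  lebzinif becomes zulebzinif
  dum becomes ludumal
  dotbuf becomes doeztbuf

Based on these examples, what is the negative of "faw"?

lufawal

rid and sozavud both end in -d yet inflect differently (luridal, zusozavud), so the final letter is not what conditions the rule; the number of vowels is.
"faw" has 1 vowel. The stems with 1 vowel (dum → ludumal, rid → luridal) add lu- … -al around the stem.
So faw → lufawal.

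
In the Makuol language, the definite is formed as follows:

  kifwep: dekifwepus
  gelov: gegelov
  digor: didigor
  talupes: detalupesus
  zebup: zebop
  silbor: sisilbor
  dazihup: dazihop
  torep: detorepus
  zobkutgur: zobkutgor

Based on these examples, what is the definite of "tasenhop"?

torep and dazihup both end in -p yet inflect differently (detorepus, dazihop), so the final letter is not what conditions the rule; the last vowel is.
"tasenhop" has last vowel 'o'. The stems whose last vowel is 'o' (digor → didigor, gelov → gegelov, silbor → sisilbor) repeat the first consonant+vowel as a prefix.
So tasenhop → tatasenhop.

tatasenhop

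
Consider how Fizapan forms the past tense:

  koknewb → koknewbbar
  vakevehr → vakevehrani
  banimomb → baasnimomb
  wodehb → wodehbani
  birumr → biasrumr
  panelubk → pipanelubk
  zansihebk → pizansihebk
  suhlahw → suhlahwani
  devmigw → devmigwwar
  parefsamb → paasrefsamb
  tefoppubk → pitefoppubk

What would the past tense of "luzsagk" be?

wodehb and banimomb both end in -b yet inflect differently (wodehbani, baasnimomb), so the final letter is not what conditions the rule; the second-to-last letter is.
"luzsagk" has second-to-last letter 'g'. The one such stem in the data (devmigw → devmigwwar) doubles the final consonant and adds -ar (as does koknewb), so the same rule applies.
The other patterns: stems whose second-to-last letter is 'h' add -ani; stems whose second-to-last letter is 'm' insert -as- after the first vowel; stems whose second-to-last letter is 'b' add the prefix pi-.
So luzsagk → luzsagkkar.

luzsagkkar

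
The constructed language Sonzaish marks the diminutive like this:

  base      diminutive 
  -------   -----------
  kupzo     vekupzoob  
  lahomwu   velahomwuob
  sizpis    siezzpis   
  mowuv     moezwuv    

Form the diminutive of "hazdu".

lahomwu and mowuv both have last vowel 'u' yet inflect differently (velahomwuob, moezwuv), so the last vowel is not what conditions the rule; whether the stem ends in a vowel or a consonant is.
"hazdu" ends in a vowel. The stems ending in a vowel (kupzo → vekupzoob, lahomwu → velahomwuob) add ve- … -ob around the stem.
So hazdu → vehazduob.

vehazduob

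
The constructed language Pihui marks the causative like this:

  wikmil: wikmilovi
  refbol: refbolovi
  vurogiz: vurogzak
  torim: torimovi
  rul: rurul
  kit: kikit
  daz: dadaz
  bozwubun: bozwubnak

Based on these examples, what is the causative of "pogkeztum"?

rul and wikmil both end in -l yet inflect differently (rurul, wikmilovi), so the final letter is not what conditions the rule; the number of vowels is.
"pogkeztum" has 3 vowels. The stems with 3 vowels (bozwubun → bozwubnak, vurogiz → vurogzak) delete the last vowel and add -ak.
So pogkeztum → pogkeztmak.

pogkeztmak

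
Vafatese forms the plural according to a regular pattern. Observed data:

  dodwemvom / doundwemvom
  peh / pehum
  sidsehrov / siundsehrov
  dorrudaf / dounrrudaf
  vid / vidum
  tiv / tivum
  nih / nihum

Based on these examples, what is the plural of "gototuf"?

gountotuf

sidsehrov and tiv both end in -v yet inflect differently (siundsehrov, tivum), so the final letter is not what conditions the rule; the number of vowels is.
"gototuf" has 3 vowels. The stems with 3 vowels (dorrudaf → dounrrudaf, dodwemvom → doundwemvom, sidsehrov → siundsehrov) insert -un- after the first vowel.
So gototuf → gountotuf.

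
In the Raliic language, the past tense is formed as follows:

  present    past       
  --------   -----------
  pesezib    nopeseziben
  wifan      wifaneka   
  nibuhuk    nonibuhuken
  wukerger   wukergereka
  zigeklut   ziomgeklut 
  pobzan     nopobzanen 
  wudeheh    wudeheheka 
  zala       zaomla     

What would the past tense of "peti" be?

wifan and pobzan both end in -n yet inflect differently (wifaneka, nopobzanen), so the final letter is not what conditions the rule; the first letter is.
"peti" begins with p-. The stems beginning with p- (pobzan → nopobzanen, pesezib → nopeseziben) add no- … -en around the stem.
So peti → nopetien.

nopetien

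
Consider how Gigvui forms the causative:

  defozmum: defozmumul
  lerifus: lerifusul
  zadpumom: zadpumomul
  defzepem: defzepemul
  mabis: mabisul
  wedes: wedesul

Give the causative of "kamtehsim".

Every pair shown (defozmum → defozmumul, lerifus → lerifusul, zadpumom → zadpumomul, …) follows the same rule: add -ul.
So kamtehsim → kamtehsimul.

kamtehsimul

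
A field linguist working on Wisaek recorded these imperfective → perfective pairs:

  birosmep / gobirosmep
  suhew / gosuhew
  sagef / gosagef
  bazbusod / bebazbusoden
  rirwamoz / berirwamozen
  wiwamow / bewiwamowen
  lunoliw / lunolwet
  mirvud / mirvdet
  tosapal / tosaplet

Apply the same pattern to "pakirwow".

"pakirwow" has last vowel 'o'. The stems whose last vowel is 'o' (bazbusod → bebazbusoden, rirwamoz → berirwamozen, wiwamow → bewiwamowen) add be- … -en around the stem.
So pakirwow → bepakirwowen.

bepakirwowen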